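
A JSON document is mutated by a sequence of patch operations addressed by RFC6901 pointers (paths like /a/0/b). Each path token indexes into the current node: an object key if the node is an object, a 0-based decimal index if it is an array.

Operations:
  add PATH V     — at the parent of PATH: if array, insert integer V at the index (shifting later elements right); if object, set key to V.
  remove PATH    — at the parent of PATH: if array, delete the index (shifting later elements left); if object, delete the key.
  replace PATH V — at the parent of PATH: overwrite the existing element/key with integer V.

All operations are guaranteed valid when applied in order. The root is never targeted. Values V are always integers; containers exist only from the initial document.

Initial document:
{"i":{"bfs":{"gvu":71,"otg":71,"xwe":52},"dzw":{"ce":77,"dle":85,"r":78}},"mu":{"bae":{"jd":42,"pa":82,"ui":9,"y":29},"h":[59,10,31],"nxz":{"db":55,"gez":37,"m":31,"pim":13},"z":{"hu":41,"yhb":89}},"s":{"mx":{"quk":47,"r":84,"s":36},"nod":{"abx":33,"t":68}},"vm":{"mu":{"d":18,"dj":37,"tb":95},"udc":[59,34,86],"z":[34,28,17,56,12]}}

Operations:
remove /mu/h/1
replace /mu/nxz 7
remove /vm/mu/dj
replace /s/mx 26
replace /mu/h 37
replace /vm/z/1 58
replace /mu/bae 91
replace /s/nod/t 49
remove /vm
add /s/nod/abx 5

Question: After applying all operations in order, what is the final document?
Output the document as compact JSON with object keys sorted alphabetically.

Answer: {"i":{"bfs":{"gvu":71,"otg":71,"xwe":52},"dzw":{"ce":77,"dle":85,"r":78}},"mu":{"bae":91,"h":37,"nxz":7,"z":{"hu":41,"yhb":89}},"s":{"mx":26,"nod":{"abx":5,"t":49}}}

Derivation:
After op 1 (remove /mu/h/1): {"i":{"bfs":{"gvu":71,"otg":71,"xwe":52},"dzw":{"ce":77,"dle":85,"r":78}},"mu":{"bae":{"jd":42,"pa":82,"ui":9,"y":29},"h":[59,31],"nxz":{"db":55,"gez":37,"m":31,"pim":13},"z":{"hu":41,"yhb":89}},"s":{"mx":{"quk":47,"r":84,"s":36},"nod":{"abx":33,"t":68}},"vm":{"mu":{"d":18,"dj":37,"tb":95},"udc":[59,34,86],"z":[34,28,17,56,12]}}
After op 2 (replace /mu/nxz 7): {"i":{"bfs":{"gvu":71,"otg":71,"xwe":52},"dzw":{"ce":77,"dle":85,"r":78}},"mu":{"bae":{"jd":42,"pa":82,"ui":9,"y":29},"h":[59,31],"nxz":7,"z":{"hu":41,"yhb":89}},"s":{"mx":{"quk":47,"r":84,"s":36},"nod":{"abx":33,"t":68}},"vm":{"mu":{"d":18,"dj":37,"tb":95},"udc":[59,34,86],"z":[34,28,17,56,12]}}
After op 3 (remove /vm/mu/dj): {"i":{"bfs":{"gvu":71,"otg":71,"xwe":52},"dzw":{"ce":77,"dle":85,"r":78}},"mu":{"bae":{"jd":42,"pa":82,"ui":9,"y":29},"h":[59,31],"nxz":7,"z":{"hu":41,"yhb":89}},"s":{"mx":{"quk":47,"r":84,"s":36},"nod":{"abx":33,"t":68}},"vm":{"mu":{"d":18,"tb":95},"udc":[59,34,86],"z":[34,28,17,56,12]}}
After op 4 (replace /s/mx 26): {"i":{"bfs":{"gvu":71,"otg":71,"xwe":52},"dzw":{"ce":77,"dle":85,"r":78}},"mu":{"bae":{"jd":42,"pa":82,"ui":9,"y":29},"h":[59,31],"nxz":7,"z":{"hu":41,"yhb":89}},"s":{"mx":26,"nod":{"abx":33,"t":68}},"vm":{"mu":{"d":18,"tb":95},"udc":[59,34,86],"z":[34,28,17,56,12]}}
After op 5 (replace /mu/h 37): {"i":{"bfs":{"gvu":71,"otg":71,"xwe":52},"dzw":{"ce":77,"dle":85,"r":78}},"mu":{"bae":{"jd":42,"pa":82,"ui":9,"y":29},"h":37,"nxz":7,"z":{"hu":41,"yhb":89}},"s":{"mx":26,"nod":{"abx":33,"t":68}},"vm":{"mu":{"d":18,"tb":95},"udc":[59,34,86],"z":[34,28,17,56,12]}}
After op 6 (replace /vm/z/1 58): {"i":{"bfs":{"gvu":71,"otg":71,"xwe":52},"dzw":{"ce":77,"dle":85,"r":78}},"mu":{"bae":{"jd":42,"pa":82,"ui":9,"y":29},"h":37,"nxz":7,"z":{"hu":41,"yhb":89}},"s":{"mx":26,"nod":{"abx":33,"t":68}},"vm":{"mu":{"d":18,"tb":95},"udc":[59,34,86],"z":[34,58,17,56,12]}}
After op 7 (replace /mu/bae 91): {"i":{"bfs":{"gvu":71,"otg":71,"xwe":52},"dzw":{"ce":77,"dle":85,"r":78}},"mu":{"bae":91,"h":37,"nxz":7,"z":{"hu":41,"yhb":89}},"s":{"mx":26,"nod":{"abx":33,"t":68}},"vm":{"mu":{"d":18,"tb":95},"udc":[59,34,86],"z":[34,58,17,56,12]}}
After op 8 (replace /s/nod/t 49): {"i":{"bfs":{"gvu":71,"otg":71,"xwe":52},"dzw":{"ce":77,"dle":85,"r":78}},"mu":{"bae":91,"h":37,"nxz":7,"z":{"hu":41,"yhb":89}},"s":{"mx":26,"nod":{"abx":33,"t":49}},"vm":{"mu":{"d":18,"tb":95},"udc":[59,34,86],"z":[34,58,17,56,12]}}
After op 9 (remove /vm): {"i":{"bfs":{"gvu":71,"otg":71,"xwe":52},"dzw":{"ce":77,"dle":85,"r":78}},"mu":{"bae":91,"h":37,"nxz":7,"z":{"hu":41,"yhb":89}},"s":{"mx":26,"nod":{"abx":33,"t":49}}}
After op 10 (add /s/nod/abx 5): {"i":{"bfs":{"gvu":71,"otg":71,"xwe":52},"dzw":{"ce":77,"dle":85,"r":78}},"mu":{"bae":91,"h":37,"nxz":7,"z":{"hu":41,"yhb":89}},"s":{"mx":26,"nod":{"abx":5,"t":49}}}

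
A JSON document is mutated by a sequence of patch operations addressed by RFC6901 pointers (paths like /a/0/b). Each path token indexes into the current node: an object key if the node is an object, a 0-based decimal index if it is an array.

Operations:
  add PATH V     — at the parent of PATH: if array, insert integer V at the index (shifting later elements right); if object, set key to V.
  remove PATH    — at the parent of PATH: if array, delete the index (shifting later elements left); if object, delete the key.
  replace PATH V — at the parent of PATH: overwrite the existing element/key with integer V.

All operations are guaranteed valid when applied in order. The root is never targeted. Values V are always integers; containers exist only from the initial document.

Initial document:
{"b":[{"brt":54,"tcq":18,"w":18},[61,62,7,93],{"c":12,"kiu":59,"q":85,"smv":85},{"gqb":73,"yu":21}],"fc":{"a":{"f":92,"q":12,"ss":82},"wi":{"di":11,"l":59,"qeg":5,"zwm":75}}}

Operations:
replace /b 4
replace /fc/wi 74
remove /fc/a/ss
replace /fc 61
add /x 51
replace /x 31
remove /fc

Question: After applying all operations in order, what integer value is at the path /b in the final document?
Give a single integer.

Answer: 4

Derivation:
After op 1 (replace /b 4): {"b":4,"fc":{"a":{"f":92,"q":12,"ss":82},"wi":{"di":11,"l":59,"qeg":5,"zwm":75}}}
After op 2 (replace /fc/wi 74): {"b":4,"fc":{"a":{"f":92,"q":12,"ss":82},"wi":74}}
After op 3 (remove /fc/a/ss): {"b":4,"fc":{"a":{"f":92,"q":12},"wi":74}}
After op 4 (replace /fc 61): {"b":4,"fc":61}
After op 5 (add /x 51): {"b":4,"fc":61,"x":51}
After op 6 (replace /x 31): {"b":4,"fc":61,"x":31}
After op 7 (remove /fc): {"b":4,"x":31}
Value at /b: 4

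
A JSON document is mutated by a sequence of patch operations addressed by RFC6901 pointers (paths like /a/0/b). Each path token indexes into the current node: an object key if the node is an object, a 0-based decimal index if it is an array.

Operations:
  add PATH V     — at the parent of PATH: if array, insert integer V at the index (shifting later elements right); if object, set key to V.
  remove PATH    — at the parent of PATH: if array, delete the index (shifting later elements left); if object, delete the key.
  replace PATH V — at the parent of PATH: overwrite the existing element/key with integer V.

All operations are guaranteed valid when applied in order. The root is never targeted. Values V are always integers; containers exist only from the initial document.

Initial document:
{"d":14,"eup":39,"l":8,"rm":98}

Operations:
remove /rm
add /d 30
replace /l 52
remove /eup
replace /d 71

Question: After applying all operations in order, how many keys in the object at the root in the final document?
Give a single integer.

Answer: 2

Derivation:
After op 1 (remove /rm): {"d":14,"eup":39,"l":8}
After op 2 (add /d 30): {"d":30,"eup":39,"l":8}
After op 3 (replace /l 52): {"d":30,"eup":39,"l":52}
After op 4 (remove /eup): {"d":30,"l":52}
After op 5 (replace /d 71): {"d":71,"l":52}
Size at the root: 2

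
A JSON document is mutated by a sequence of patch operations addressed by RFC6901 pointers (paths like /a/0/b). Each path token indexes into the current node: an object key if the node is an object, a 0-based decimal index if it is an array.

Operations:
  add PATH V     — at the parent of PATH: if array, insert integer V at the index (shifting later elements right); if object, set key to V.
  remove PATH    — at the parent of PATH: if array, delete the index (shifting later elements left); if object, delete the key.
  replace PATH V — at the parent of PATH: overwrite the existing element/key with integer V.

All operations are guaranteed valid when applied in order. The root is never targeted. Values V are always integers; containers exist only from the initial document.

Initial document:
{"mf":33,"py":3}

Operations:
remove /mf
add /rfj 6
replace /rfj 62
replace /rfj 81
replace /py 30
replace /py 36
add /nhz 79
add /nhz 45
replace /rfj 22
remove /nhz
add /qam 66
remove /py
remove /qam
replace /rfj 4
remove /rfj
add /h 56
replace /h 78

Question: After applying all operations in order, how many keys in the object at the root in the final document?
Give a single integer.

After op 1 (remove /mf): {"py":3}
After op 2 (add /rfj 6): {"py":3,"rfj":6}
After op 3 (replace /rfj 62): {"py":3,"rfj":62}
After op 4 (replace /rfj 81): {"py":3,"rfj":81}
After op 5 (replace /py 30): {"py":30,"rfj":81}
After op 6 (replace /py 36): {"py":36,"rfj":81}
After op 7 (add /nhz 79): {"nhz":79,"py":36,"rfj":81}
After op 8 (add /nhz 45): {"nhz":45,"py":36,"rfj":81}
After op 9 (replace /rfj 22): {"nhz":45,"py":36,"rfj":22}
After op 10 (remove /nhz): {"py":36,"rfj":22}
After op 11 (add /qam 66): {"py":36,"qam":66,"rfj":22}
After op 12 (remove /py): {"qam":66,"rfj":22}
After op 13 (remove /qam): {"rfj":22}
After op 14 (replace /rfj 4): {"rfj":4}
After op 15 (remove /rfj): {}
After op 16 (add /h 56): {"h":56}
After op 17 (replace /h 78): {"h":78}
Size at the root: 1

Answer: 1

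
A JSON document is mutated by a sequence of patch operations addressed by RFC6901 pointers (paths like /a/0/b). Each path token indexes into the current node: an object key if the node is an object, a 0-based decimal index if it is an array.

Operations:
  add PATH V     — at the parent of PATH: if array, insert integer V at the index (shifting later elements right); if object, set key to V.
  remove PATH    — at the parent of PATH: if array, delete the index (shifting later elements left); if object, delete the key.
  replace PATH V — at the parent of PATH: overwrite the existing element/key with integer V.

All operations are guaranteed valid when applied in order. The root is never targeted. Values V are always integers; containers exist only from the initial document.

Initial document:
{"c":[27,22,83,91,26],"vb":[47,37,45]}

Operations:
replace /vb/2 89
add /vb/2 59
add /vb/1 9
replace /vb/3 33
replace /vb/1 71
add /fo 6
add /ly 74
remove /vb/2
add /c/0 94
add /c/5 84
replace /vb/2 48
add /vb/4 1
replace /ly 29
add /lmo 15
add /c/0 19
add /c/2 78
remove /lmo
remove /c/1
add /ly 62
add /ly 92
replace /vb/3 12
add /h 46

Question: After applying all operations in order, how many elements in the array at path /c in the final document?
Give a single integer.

After op 1 (replace /vb/2 89): {"c":[27,22,83,91,26],"vb":[47,37,89]}
After op 2 (add /vb/2 59): {"c":[27,22,83,91,26],"vb":[47,37,59,89]}
After op 3 (add /vb/1 9): {"c":[27,22,83,91,26],"vb":[47,9,37,59,89]}
After op 4 (replace /vb/3 33): {"c":[27,22,83,91,26],"vb":[47,9,37,33,89]}
After op 5 (replace /vb/1 71): {"c":[27,22,83,91,26],"vb":[47,71,37,33,89]}
After op 6 (add /fo 6): {"c":[27,22,83,91,26],"fo":6,"vb":[47,71,37,33,89]}
After op 7 (add /ly 74): {"c":[27,22,83,91,26],"fo":6,"ly":74,"vb":[47,71,37,33,89]}
After op 8 (remove /vb/2): {"c":[27,22,83,91,26],"fo":6,"ly":74,"vb":[47,71,33,89]}
After op 9 (add /c/0 94): {"c":[94,27,22,83,91,26],"fo":6,"ly":74,"vb":[47,71,33,89]}
After op 10 (add /c/5 84): {"c":[94,27,22,83,91,84,26],"fo":6,"ly":74,"vb":[47,71,33,89]}
After op 11 (replace /vb/2 48): {"c":[94,27,22,83,91,84,26],"fo":6,"ly":74,"vb":[47,71,48,89]}
After op 12 (add /vb/4 1): {"c":[94,27,22,83,91,84,26],"fo":6,"ly":74,"vb":[47,71,48,89,1]}
After op 13 (replace /ly 29): {"c":[94,27,22,83,91,84,26],"fo":6,"ly":29,"vb":[47,71,48,89,1]}
After op 14 (add /lmo 15): {"c":[94,27,22,83,91,84,26],"fo":6,"lmo":15,"ly":29,"vb":[47,71,48,89,1]}
After op 15 (add /c/0 19): {"c":[19,94,27,22,83,91,84,26],"fo":6,"lmo":15,"ly":29,"vb":[47,71,48,89,1]}
After op 16 (add /c/2 78): {"c":[19,94,78,27,22,83,91,84,26],"fo":6,"lmo":15,"ly":29,"vb":[47,71,48,89,1]}
After op 17 (remove /lmo): {"c":[19,94,78,27,22,83,91,84,26],"fo":6,"ly":29,"vb":[47,71,48,89,1]}
After op 18 (remove /c/1): {"c":[19,78,27,22,83,91,84,26],"fo":6,"ly":29,"vb":[47,71,48,89,1]}
After op 19 (add /ly 62): {"c":[19,78,27,22,83,91,84,26],"fo":6,"ly":62,"vb":[47,71,48,89,1]}
After op 20 (add /ly 92): {"c":[19,78,27,22,83,91,84,26],"fo":6,"ly":92,"vb":[47,71,48,89,1]}
After op 21 (replace /vb/3 12): {"c":[19,78,27,22,83,91,84,26],"fo":6,"ly":92,"vb":[47,71,48,12,1]}
After op 22 (add /h 46): {"c":[19,78,27,22,83,91,84,26],"fo":6,"h":46,"ly":92,"vb":[47,71,48,12,1]}
Size at path /c: 8

Answer: 8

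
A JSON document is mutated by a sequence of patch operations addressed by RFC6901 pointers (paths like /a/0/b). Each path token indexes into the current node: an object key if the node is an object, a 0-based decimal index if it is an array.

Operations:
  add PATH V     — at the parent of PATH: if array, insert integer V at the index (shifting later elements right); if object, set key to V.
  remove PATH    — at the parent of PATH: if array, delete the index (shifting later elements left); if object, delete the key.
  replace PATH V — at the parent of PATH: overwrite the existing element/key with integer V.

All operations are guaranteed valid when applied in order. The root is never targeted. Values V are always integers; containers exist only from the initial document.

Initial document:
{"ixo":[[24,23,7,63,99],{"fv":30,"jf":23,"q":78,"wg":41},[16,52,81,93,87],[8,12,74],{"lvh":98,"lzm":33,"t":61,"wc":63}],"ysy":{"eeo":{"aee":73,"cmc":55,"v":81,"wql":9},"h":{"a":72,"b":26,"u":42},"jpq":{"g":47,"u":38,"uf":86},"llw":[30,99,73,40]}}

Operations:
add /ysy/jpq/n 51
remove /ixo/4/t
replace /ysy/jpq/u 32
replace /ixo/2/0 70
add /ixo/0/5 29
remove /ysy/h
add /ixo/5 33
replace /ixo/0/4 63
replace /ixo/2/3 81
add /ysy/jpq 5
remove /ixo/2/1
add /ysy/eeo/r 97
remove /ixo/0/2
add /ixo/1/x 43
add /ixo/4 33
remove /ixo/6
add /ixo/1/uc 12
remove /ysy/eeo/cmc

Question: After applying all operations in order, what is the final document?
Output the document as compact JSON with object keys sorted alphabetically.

After op 1 (add /ysy/jpq/n 51): {"ixo":[[24,23,7,63,99],{"fv":30,"jf":23,"q":78,"wg":41},[16,52,81,93,87],[8,12,74],{"lvh":98,"lzm":33,"t":61,"wc":63}],"ysy":{"eeo":{"aee":73,"cmc":55,"v":81,"wql":9},"h":{"a":72,"b":26,"u":42},"jpq":{"g":47,"n":51,"u":38,"uf":86},"llw":[30,99,73,40]}}
After op 2 (remove /ixo/4/t): {"ixo":[[24,23,7,63,99],{"fv":30,"jf":23,"q":78,"wg":41},[16,52,81,93,87],[8,12,74],{"lvh":98,"lzm":33,"wc":63}],"ysy":{"eeo":{"aee":73,"cmc":55,"v":81,"wql":9},"h":{"a":72,"b":26,"u":42},"jpq":{"g":47,"n":51,"u":38,"uf":86},"llw":[30,99,73,40]}}
After op 3 (replace /ysy/jpq/u 32): {"ixo":[[24,23,7,63,99],{"fv":30,"jf":23,"q":78,"wg":41},[16,52,81,93,87],[8,12,74],{"lvh":98,"lzm":33,"wc":63}],"ysy":{"eeo":{"aee":73,"cmc":55,"v":81,"wql":9},"h":{"a":72,"b":26,"u":42},"jpq":{"g":47,"n":51,"u":32,"uf":86},"llw":[30,99,73,40]}}
After op 4 (replace /ixo/2/0 70): {"ixo":[[24,23,7,63,99],{"fv":30,"jf":23,"q":78,"wg":41},[70,52,81,93,87],[8,12,74],{"lvh":98,"lzm":33,"wc":63}],"ysy":{"eeo":{"aee":73,"cmc":55,"v":81,"wql":9},"h":{"a":72,"b":26,"u":42},"jpq":{"g":47,"n":51,"u":32,"uf":86},"llw":[30,99,73,40]}}
After op 5 (add /ixo/0/5 29): {"ixo":[[24,23,7,63,99,29],{"fv":30,"jf":23,"q":78,"wg":41},[70,52,81,93,87],[8,12,74],{"lvh":98,"lzm":33,"wc":63}],"ysy":{"eeo":{"aee":73,"cmc":55,"v":81,"wql":9},"h":{"a":72,"b":26,"u":42},"jpq":{"g":47,"n":51,"u":32,"uf":86},"llw":[30,99,73,40]}}
After op 6 (remove /ysy/h): {"ixo":[[24,23,7,63,99,29],{"fv":30,"jf":23,"q":78,"wg":41},[70,52,81,93,87],[8,12,74],{"lvh":98,"lzm":33,"wc":63}],"ysy":{"eeo":{"aee":73,"cmc":55,"v":81,"wql":9},"jpq":{"g":47,"n":51,"u":32,"uf":86},"llw":[30,99,73,40]}}
After op 7 (add /ixo/5 33): {"ixo":[[24,23,7,63,99,29],{"fv":30,"jf":23,"q":78,"wg":41},[70,52,81,93,87],[8,12,74],{"lvh":98,"lzm":33,"wc":63},33],"ysy":{"eeo":{"aee":73,"cmc":55,"v":81,"wql":9},"jpq":{"g":47,"n":51,"u":32,"uf":86},"llw":[30,99,73,40]}}
After op 8 (replace /ixo/0/4 63): {"ixo":[[24,23,7,63,63,29],{"fv":30,"jf":23,"q":78,"wg":41},[70,52,81,93,87],[8,12,74],{"lvh":98,"lzm":33,"wc":63},33],"ysy":{"eeo":{"aee":73,"cmc":55,"v":81,"wql":9},"jpq":{"g":47,"n":51,"u":32,"uf":86},"llw":[30,99,73,40]}}
After op 9 (replace /ixo/2/3 81): {"ixo":[[24,23,7,63,63,29],{"fv":30,"jf":23,"q":78,"wg":41},[70,52,81,81,87],[8,12,74],{"lvh":98,"lzm":33,"wc":63},33],"ysy":{"eeo":{"aee":73,"cmc":55,"v":81,"wql":9},"jpq":{"g":47,"n":51,"u":32,"uf":86},"llw":[30,99,73,40]}}
After op 10 (add /ysy/jpq 5): {"ixo":[[24,23,7,63,63,29],{"fv":30,"jf":23,"q":78,"wg":41},[70,52,81,81,87],[8,12,74],{"lvh":98,"lzm":33,"wc":63},33],"ysy":{"eeo":{"aee":73,"cmc":55,"v":81,"wql":9},"jpq":5,"llw":[30,99,73,40]}}
After op 11 (remove /ixo/2/1): {"ixo":[[24,23,7,63,63,29],{"fv":30,"jf":23,"q":78,"wg":41},[70,81,81,87],[8,12,74],{"lvh":98,"lzm":33,"wc":63},33],"ysy":{"eeo":{"aee":73,"cmc":55,"v":81,"wql":9},"jpq":5,"llw":[30,99,73,40]}}
After op 12 (add /ysy/eeo/r 97): {"ixo":[[24,23,7,63,63,29],{"fv":30,"jf":23,"q":78,"wg":41},[70,81,81,87],[8,12,74],{"lvh":98,"lzm":33,"wc":63},33],"ysy":{"eeo":{"aee":73,"cmc":55,"r":97,"v":81,"wql":9},"jpq":5,"llw":[30,99,73,40]}}
After op 13 (remove /ixo/0/2): {"ixo":[[24,23,63,63,29],{"fv":30,"jf":23,"q":78,"wg":41},[70,81,81,87],[8,12,74],{"lvh":98,"lzm":33,"wc":63},33],"ysy":{"eeo":{"aee":73,"cmc":55,"r":97,"v":81,"wql":9},"jpq":5,"llw":[30,99,73,40]}}
After op 14 (add /ixo/1/x 43): {"ixo":[[24,23,63,63,29],{"fv":30,"jf":23,"q":78,"wg":41,"x":43},[70,81,81,87],[8,12,74],{"lvh":98,"lzm":33,"wc":63},33],"ysy":{"eeo":{"aee":73,"cmc":55,"r":97,"v":81,"wql":9},"jpq":5,"llw":[30,99,73,40]}}
After op 15 (add /ixo/4 33): {"ixo":[[24,23,63,63,29],{"fv":30,"jf":23,"q":78,"wg":41,"x":43},[70,81,81,87],[8,12,74],33,{"lvh":98,"lzm":33,"wc":63},33],"ysy":{"eeo":{"aee":73,"cmc":55,"r":97,"v":81,"wql":9},"jpq":5,"llw":[30,99,73,40]}}
After op 16 (remove /ixo/6): {"ixo":[[24,23,63,63,29],{"fv":30,"jf":23,"q":78,"wg":41,"x":43},[70,81,81,87],[8,12,74],33,{"lvh":98,"lzm":33,"wc":63}],"ysy":{"eeo":{"aee":73,"cmc":55,"r":97,"v":81,"wql":9},"jpq":5,"llw":[30,99,73,40]}}
After op 17 (add /ixo/1/uc 12): {"ixo":[[24,23,63,63,29],{"fv":30,"jf":23,"q":78,"uc":12,"wg":41,"x":43},[70,81,81,87],[8,12,74],33,{"lvh":98,"lzm":33,"wc":63}],"ysy":{"eeo":{"aee":73,"cmc":55,"r":97,"v":81,"wql":9},"jpq":5,"llw":[30,99,73,40]}}
After op 18 (remove /ysy/eeo/cmc): {"ixo":[[24,23,63,63,29],{"fv":30,"jf":23,"q":78,"uc":12,"wg":41,"x":43},[70,81,81,87],[8,12,74],33,{"lvh":98,"lzm":33,"wc":63}],"ysy":{"eeo":{"aee":73,"r":97,"v":81,"wql":9},"jpq":5,"llw":[30,99,73,40]}}

Answer: {"ixo":[[24,23,63,63,29],{"fv":30,"jf":23,"q":78,"uc":12,"wg":41,"x":43},[70,81,81,87],[8,12,74],33,{"lvh":98,"lzm":33,"wc":63}],"ysy":{"eeo":{"aee":73,"r":97,"v":81,"wql":9},"jpq":5,"llw":[30,99,73,40]}}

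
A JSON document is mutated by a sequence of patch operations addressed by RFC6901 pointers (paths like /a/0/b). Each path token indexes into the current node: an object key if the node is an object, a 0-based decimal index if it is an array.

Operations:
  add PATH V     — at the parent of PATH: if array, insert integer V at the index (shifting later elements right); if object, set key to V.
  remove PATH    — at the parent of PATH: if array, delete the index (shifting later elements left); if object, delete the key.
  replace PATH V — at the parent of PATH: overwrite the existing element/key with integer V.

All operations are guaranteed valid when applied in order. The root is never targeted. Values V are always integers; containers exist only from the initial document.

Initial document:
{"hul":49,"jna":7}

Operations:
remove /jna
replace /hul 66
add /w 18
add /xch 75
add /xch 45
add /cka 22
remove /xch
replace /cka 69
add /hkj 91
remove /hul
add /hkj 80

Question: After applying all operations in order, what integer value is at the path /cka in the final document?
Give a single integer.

Answer: 69

Derivation:
After op 1 (remove /jna): {"hul":49}
After op 2 (replace /hul 66): {"hul":66}
After op 3 (add /w 18): {"hul":66,"w":18}
After op 4 (add /xch 75): {"hul":66,"w":18,"xch":75}
After op 5 (add /xch 45): {"hul":66,"w":18,"xch":45}
After op 6 (add /cka 22): {"cka":22,"hul":66,"w":18,"xch":45}
After op 7 (remove /xch): {"cka":22,"hul":66,"w":18}
After op 8 (replace /cka 69): {"cka":69,"hul":66,"w":18}
After op 9 (add /hkj 91): {"cka":69,"hkj":91,"hul":66,"w":18}
After op 10 (remove /hul): {"cka":69,"hkj":91,"w":18}
After op 11 (add /hkj 80): {"cka":69,"hkj":80,"w":18}
Value at /cka: 69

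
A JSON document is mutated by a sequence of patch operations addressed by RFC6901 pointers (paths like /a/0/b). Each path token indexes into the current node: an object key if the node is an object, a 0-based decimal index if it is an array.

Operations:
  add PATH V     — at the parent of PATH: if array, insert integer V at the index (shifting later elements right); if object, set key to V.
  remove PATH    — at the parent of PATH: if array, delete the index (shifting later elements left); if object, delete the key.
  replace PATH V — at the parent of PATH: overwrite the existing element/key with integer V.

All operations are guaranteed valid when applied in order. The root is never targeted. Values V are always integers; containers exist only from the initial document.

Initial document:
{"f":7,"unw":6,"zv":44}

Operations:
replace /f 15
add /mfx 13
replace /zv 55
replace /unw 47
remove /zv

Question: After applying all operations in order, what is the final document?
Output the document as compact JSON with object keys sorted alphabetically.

After op 1 (replace /f 15): {"f":15,"unw":6,"zv":44}
After op 2 (add /mfx 13): {"f":15,"mfx":13,"unw":6,"zv":44}
After op 3 (replace /zv 55): {"f":15,"mfx":13,"unw":6,"zv":55}
After op 4 (replace /unw 47): {"f":15,"mfx":13,"unw":47,"zv":55}
After op 5 (remove /zv): {"f":15,"mfx":13,"unw":47}

Answer: {"f":15,"mfx":13,"unw":47}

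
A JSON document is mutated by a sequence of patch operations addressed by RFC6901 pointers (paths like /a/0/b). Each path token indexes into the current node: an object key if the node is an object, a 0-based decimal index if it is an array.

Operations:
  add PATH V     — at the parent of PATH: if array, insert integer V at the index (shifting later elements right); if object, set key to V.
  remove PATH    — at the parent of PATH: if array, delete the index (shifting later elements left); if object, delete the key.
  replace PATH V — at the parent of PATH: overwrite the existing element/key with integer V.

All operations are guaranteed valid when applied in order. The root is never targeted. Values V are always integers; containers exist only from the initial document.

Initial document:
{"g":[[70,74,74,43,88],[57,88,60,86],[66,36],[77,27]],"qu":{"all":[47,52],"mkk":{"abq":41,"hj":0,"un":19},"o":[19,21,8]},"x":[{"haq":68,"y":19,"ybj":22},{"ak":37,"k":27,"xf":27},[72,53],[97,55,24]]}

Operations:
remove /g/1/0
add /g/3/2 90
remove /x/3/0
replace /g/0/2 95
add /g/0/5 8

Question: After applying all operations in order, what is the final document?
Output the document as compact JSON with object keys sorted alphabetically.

Answer: {"g":[[70,74,95,43,88,8],[88,60,86],[66,36],[77,27,90]],"qu":{"all":[47,52],"mkk":{"abq":41,"hj":0,"un":19},"o":[19,21,8]},"x":[{"haq":68,"y":19,"ybj":22},{"ak":37,"k":27,"xf":27},[72,53],[55,24]]}

Derivation:
After op 1 (remove /g/1/0): {"g":[[70,74,74,43,88],[88,60,86],[66,36],[77,27]],"qu":{"all":[47,52],"mkk":{"abq":41,"hj":0,"un":19},"o":[19,21,8]},"x":[{"haq":68,"y":19,"ybj":22},{"ak":37,"k":27,"xf":27},[72,53],[97,55,24]]}
After op 2 (add /g/3/2 90): {"g":[[70,74,74,43,88],[88,60,86],[66,36],[77,27,90]],"qu":{"all":[47,52],"mkk":{"abq":41,"hj":0,"un":19},"o":[19,21,8]},"x":[{"haq":68,"y":19,"ybj":22},{"ak":37,"k":27,"xf":27},[72,53],[97,55,24]]}
After op 3 (remove /x/3/0): {"g":[[70,74,74,43,88],[88,60,86],[66,36],[77,27,90]],"qu":{"all":[47,52],"mkk":{"abq":41,"hj":0,"un":19},"o":[19,21,8]},"x":[{"haq":68,"y":19,"ybj":22},{"ak":37,"k":27,"xf":27},[72,53],[55,24]]}
After op 4 (replace /g/0/2 95): {"g":[[70,74,95,43,88],[88,60,86],[66,36],[77,27,90]],"qu":{"all":[47,52],"mkk":{"abq":41,"hj":0,"un":19},"o":[19,21,8]},"x":[{"haq":68,"y":19,"ybj":22},{"ak":37,"k":27,"xf":27},[72,53],[55,24]]}
After op 5 (add /g/0/5 8): {"g":[[70,74,95,43,88,8],[88,60,86],[66,36],[77,27,90]],"qu":{"all":[47,52],"mkk":{"abq":41,"hj":0,"un":19},"o":[19,21,8]},"x":[{"haq":68,"y":19,"ybj":22},{"ak":37,"k":27,"xf":27},[72,53],[55,24]]}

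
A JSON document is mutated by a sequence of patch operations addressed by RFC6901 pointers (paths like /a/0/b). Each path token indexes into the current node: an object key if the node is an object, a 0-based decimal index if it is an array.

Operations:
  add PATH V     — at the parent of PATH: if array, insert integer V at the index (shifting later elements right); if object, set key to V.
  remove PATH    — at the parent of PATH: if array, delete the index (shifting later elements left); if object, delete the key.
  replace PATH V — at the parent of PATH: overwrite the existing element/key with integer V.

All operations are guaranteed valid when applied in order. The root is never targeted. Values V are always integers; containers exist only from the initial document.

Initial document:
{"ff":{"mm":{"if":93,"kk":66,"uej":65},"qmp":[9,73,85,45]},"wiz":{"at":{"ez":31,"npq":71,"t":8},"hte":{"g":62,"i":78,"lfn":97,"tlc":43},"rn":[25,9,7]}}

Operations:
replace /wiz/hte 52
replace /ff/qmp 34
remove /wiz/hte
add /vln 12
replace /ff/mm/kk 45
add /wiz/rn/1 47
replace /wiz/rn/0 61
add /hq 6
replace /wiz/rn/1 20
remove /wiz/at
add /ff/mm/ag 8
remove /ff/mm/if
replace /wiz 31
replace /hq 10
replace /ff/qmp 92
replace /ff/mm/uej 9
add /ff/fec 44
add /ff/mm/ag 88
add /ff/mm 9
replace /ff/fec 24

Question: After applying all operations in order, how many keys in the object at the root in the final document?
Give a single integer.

After op 1 (replace /wiz/hte 52): {"ff":{"mm":{"if":93,"kk":66,"uej":65},"qmp":[9,73,85,45]},"wiz":{"at":{"ez":31,"npq":71,"t":8},"hte":52,"rn":[25,9,7]}}
After op 2 (replace /ff/qmp 34): {"ff":{"mm":{"if":93,"kk":66,"uej":65},"qmp":34},"wiz":{"at":{"ez":31,"npq":71,"t":8},"hte":52,"rn":[25,9,7]}}
After op 3 (remove /wiz/hte): {"ff":{"mm":{"if":93,"kk":66,"uej":65},"qmp":34},"wiz":{"at":{"ez":31,"npq":71,"t":8},"rn":[25,9,7]}}
After op 4 (add /vln 12): {"ff":{"mm":{"if":93,"kk":66,"uej":65},"qmp":34},"vln":12,"wiz":{"at":{"ez":31,"npq":71,"t":8},"rn":[25,9,7]}}
After op 5 (replace /ff/mm/kk 45): {"ff":{"mm":{"if":93,"kk":45,"uej":65},"qmp":34},"vln":12,"wiz":{"at":{"ez":31,"npq":71,"t":8},"rn":[25,9,7]}}
After op 6 (add /wiz/rn/1 47): {"ff":{"mm":{"if":93,"kk":45,"uej":65},"qmp":34},"vln":12,"wiz":{"at":{"ez":31,"npq":71,"t":8},"rn":[25,47,9,7]}}
After op 7 (replace /wiz/rn/0 61): {"ff":{"mm":{"if":93,"kk":45,"uej":65},"qmp":34},"vln":12,"wiz":{"at":{"ez":31,"npq":71,"t":8},"rn":[61,47,9,7]}}
After op 8 (add /hq 6): {"ff":{"mm":{"if":93,"kk":45,"uej":65},"qmp":34},"hq":6,"vln":12,"wiz":{"at":{"ez":31,"npq":71,"t":8},"rn":[61,47,9,7]}}
After op 9 (replace /wiz/rn/1 20): {"ff":{"mm":{"if":93,"kk":45,"uej":65},"qmp":34},"hq":6,"vln":12,"wiz":{"at":{"ez":31,"npq":71,"t":8},"rn":[61,20,9,7]}}
After op 10 (remove /wiz/at): {"ff":{"mm":{"if":93,"kk":45,"uej":65},"qmp":34},"hq":6,"vln":12,"wiz":{"rn":[61,20,9,7]}}
After op 11 (add /ff/mm/ag 8): {"ff":{"mm":{"ag":8,"if":93,"kk":45,"uej":65},"qmp":34},"hq":6,"vln":12,"wiz":{"rn":[61,20,9,7]}}
After op 12 (remove /ff/mm/if): {"ff":{"mm":{"ag":8,"kk":45,"uej":65},"qmp":34},"hq":6,"vln":12,"wiz":{"rn":[61,20,9,7]}}
After op 13 (replace /wiz 31): {"ff":{"mm":{"ag":8,"kk":45,"uej":65},"qmp":34},"hq":6,"vln":12,"wiz":31}
After op 14 (replace /hq 10): {"ff":{"mm":{"ag":8,"kk":45,"uej":65},"qmp":34},"hq":10,"vln":12,"wiz":31}
After op 15 (replace /ff/qmp 92): {"ff":{"mm":{"ag":8,"kk":45,"uej":65},"qmp":92},"hq":10,"vln":12,"wiz":31}
After op 16 (replace /ff/mm/uej 9): {"ff":{"mm":{"ag":8,"kk":45,"uej":9},"qmp":92},"hq":10,"vln":12,"wiz":31}
After op 17 (add /ff/fec 44): {"ff":{"fec":44,"mm":{"ag":8,"kk":45,"uej":9},"qmp":92},"hq":10,"vln":12,"wiz":31}
After op 18 (add /ff/mm/ag 88): {"ff":{"fec":44,"mm":{"ag":88,"kk":45,"uej":9},"qmp":92},"hq":10,"vln":12,"wiz":31}
After op 19 (add /ff/mm 9): {"ff":{"fec":44,"mm":9,"qmp":92},"hq":10,"vln":12,"wiz":31}
After op 20 (replace /ff/fec 24): {"ff":{"fec":24,"mm":9,"qmp":92},"hq":10,"vln":12,"wiz":31}
Size at the root: 4

Answer: 4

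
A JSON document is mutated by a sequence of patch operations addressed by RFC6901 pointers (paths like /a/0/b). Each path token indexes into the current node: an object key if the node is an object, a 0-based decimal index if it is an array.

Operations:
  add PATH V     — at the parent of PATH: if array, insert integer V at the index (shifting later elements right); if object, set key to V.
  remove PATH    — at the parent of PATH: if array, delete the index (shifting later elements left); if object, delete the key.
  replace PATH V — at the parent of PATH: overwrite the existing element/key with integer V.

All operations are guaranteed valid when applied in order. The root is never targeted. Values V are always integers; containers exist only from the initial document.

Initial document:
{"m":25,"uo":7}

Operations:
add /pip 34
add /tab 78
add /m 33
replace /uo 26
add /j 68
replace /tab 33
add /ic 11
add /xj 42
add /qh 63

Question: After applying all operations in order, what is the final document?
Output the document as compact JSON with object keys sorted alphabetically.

Answer: {"ic":11,"j":68,"m":33,"pip":34,"qh":63,"tab":33,"uo":26,"xj":42}

Derivation:
After op 1 (add /pip 34): {"m":25,"pip":34,"uo":7}
After op 2 (add /tab 78): {"m":25,"pip":34,"tab":78,"uo":7}
After op 3 (add /m 33): {"m":33,"pip":34,"tab":78,"uo":7}
After op 4 (replace /uo 26): {"m":33,"pip":34,"tab":78,"uo":26}
After op 5 (add /j 68): {"j":68,"m":33,"pip":34,"tab":78,"uo":26}
After op 6 (replace /tab 33): {"j":68,"m":33,"pip":34,"tab":33,"uo":26}
After op 7 (add /ic 11): {"ic":11,"j":68,"m":33,"pip":34,"tab":33,"uo":26}
After op 8 (add /xj 42): {"ic":11,"j":68,"m":33,"pip":34,"tab":33,"uo":26,"xj":42}
After op 9 (add /qh 63): {"ic":11,"j":68,"m":33,"pip":34,"qh":63,"tab":33,"uo":26,"xj":42}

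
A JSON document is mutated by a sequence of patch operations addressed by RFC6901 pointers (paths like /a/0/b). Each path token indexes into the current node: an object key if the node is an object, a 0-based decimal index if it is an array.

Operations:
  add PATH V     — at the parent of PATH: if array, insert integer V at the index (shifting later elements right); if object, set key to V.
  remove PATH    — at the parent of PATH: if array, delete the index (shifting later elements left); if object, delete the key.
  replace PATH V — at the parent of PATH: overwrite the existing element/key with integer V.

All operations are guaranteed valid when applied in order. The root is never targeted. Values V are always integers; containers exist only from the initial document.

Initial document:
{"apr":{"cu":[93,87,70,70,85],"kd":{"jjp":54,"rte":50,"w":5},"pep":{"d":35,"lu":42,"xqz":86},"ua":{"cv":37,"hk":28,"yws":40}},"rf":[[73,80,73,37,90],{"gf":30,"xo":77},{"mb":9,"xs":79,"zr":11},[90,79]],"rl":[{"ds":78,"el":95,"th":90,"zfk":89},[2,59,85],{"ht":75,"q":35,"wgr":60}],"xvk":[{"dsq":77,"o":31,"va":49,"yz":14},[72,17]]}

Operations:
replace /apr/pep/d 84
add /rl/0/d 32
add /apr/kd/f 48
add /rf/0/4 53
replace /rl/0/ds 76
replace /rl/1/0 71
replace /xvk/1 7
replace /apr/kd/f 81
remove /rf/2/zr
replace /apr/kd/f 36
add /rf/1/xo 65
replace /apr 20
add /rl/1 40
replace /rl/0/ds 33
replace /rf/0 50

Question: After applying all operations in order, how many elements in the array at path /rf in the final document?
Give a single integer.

Answer: 4

Derivation:
After op 1 (replace /apr/pep/d 84): {"apr":{"cu":[93,87,70,70,85],"kd":{"jjp":54,"rte":50,"w":5},"pep":{"d":84,"lu":42,"xqz":86},"ua":{"cv":37,"hk":28,"yws":40}},"rf":[[73,80,73,37,90],{"gf":30,"xo":77},{"mb":9,"xs":79,"zr":11},[90,79]],"rl":[{"ds":78,"el":95,"th":90,"zfk":89},[2,59,85],{"ht":75,"q":35,"wgr":60}],"xvk":[{"dsq":77,"o":31,"va":49,"yz":14},[72,17]]}
After op 2 (add /rl/0/d 32): {"apr":{"cu":[93,87,70,70,85],"kd":{"jjp":54,"rte":50,"w":5},"pep":{"d":84,"lu":42,"xqz":86},"ua":{"cv":37,"hk":28,"yws":40}},"rf":[[73,80,73,37,90],{"gf":30,"xo":77},{"mb":9,"xs":79,"zr":11},[90,79]],"rl":[{"d":32,"ds":78,"el":95,"th":90,"zfk":89},[2,59,85],{"ht":75,"q":35,"wgr":60}],"xvk":[{"dsq":77,"o":31,"va":49,"yz":14},[72,17]]}
After op 3 (add /apr/kd/f 48): {"apr":{"cu":[93,87,70,70,85],"kd":{"f":48,"jjp":54,"rte":50,"w":5},"pep":{"d":84,"lu":42,"xqz":86},"ua":{"cv":37,"hk":28,"yws":40}},"rf":[[73,80,73,37,90],{"gf":30,"xo":77},{"mb":9,"xs":79,"zr":11},[90,79]],"rl":[{"d":32,"ds":78,"el":95,"th":90,"zfk":89},[2,59,85],{"ht":75,"q":35,"wgr":60}],"xvk":[{"dsq":77,"o":31,"va":49,"yz":14},[72,17]]}
After op 4 (add /rf/0/4 53): {"apr":{"cu":[93,87,70,70,85],"kd":{"f":48,"jjp":54,"rte":50,"w":5},"pep":{"d":84,"lu":42,"xqz":86},"ua":{"cv":37,"hk":28,"yws":40}},"rf":[[73,80,73,37,53,90],{"gf":30,"xo":77},{"mb":9,"xs":79,"zr":11},[90,79]],"rl":[{"d":32,"ds":78,"el":95,"th":90,"zfk":89},[2,59,85],{"ht":75,"q":35,"wgr":60}],"xvk":[{"dsq":77,"o":31,"va":49,"yz":14},[72,17]]}
After op 5 (replace /rl/0/ds 76): {"apr":{"cu":[93,87,70,70,85],"kd":{"f":48,"jjp":54,"rte":50,"w":5},"pep":{"d":84,"lu":42,"xqz":86},"ua":{"cv":37,"hk":28,"yws":40}},"rf":[[73,80,73,37,53,90],{"gf":30,"xo":77},{"mb":9,"xs":79,"zr":11},[90,79]],"rl":[{"d":32,"ds":76,"el":95,"th":90,"zfk":89},[2,59,85],{"ht":75,"q":35,"wgr":60}],"xvk":[{"dsq":77,"o":31,"va":49,"yz":14},[72,17]]}
After op 6 (replace /rl/1/0 71): {"apr":{"cu":[93,87,70,70,85],"kd":{"f":48,"jjp":54,"rte":50,"w":5},"pep":{"d":84,"lu":42,"xqz":86},"ua":{"cv":37,"hk":28,"yws":40}},"rf":[[73,80,73,37,53,90],{"gf":30,"xo":77},{"mb":9,"xs":79,"zr":11},[90,79]],"rl":[{"d":32,"ds":76,"el":95,"th":90,"zfk":89},[71,59,85],{"ht":75,"q":35,"wgr":60}],"xvk":[{"dsq":77,"o":31,"va":49,"yz":14},[72,17]]}
After op 7 (replace /xvk/1 7): {"apr":{"cu":[93,87,70,70,85],"kd":{"f":48,"jjp":54,"rte":50,"w":5},"pep":{"d":84,"lu":42,"xqz":86},"ua":{"cv":37,"hk":28,"yws":40}},"rf":[[73,80,73,37,53,90],{"gf":30,"xo":77},{"mb":9,"xs":79,"zr":11},[90,79]],"rl":[{"d":32,"ds":76,"el":95,"th":90,"zfk":89},[71,59,85],{"ht":75,"q":35,"wgr":60}],"xvk":[{"dsq":77,"o":31,"va":49,"yz":14},7]}
After op 8 (replace /apr/kd/f 81): {"apr":{"cu":[93,87,70,70,85],"kd":{"f":81,"jjp":54,"rte":50,"w":5},"pep":{"d":84,"lu":42,"xqz":86},"ua":{"cv":37,"hk":28,"yws":40}},"rf":[[73,80,73,37,53,90],{"gf":30,"xo":77},{"mb":9,"xs":79,"zr":11},[90,79]],"rl":[{"d":32,"ds":76,"el":95,"th":90,"zfk":89},[71,59,85],{"ht":75,"q":35,"wgr":60}],"xvk":[{"dsq":77,"o":31,"va":49,"yz":14},7]}
After op 9 (remove /rf/2/zr): {"apr":{"cu":[93,87,70,70,85],"kd":{"f":81,"jjp":54,"rte":50,"w":5},"pep":{"d":84,"lu":42,"xqz":86},"ua":{"cv":37,"hk":28,"yws":40}},"rf":[[73,80,73,37,53,90],{"gf":30,"xo":77},{"mb":9,"xs":79},[90,79]],"rl":[{"d":32,"ds":76,"el":95,"th":90,"zfk":89},[71,59,85],{"ht":75,"q":35,"wgr":60}],"xvk":[{"dsq":77,"o":31,"va":49,"yz":14},7]}
After op 10 (replace /apr/kd/f 36): {"apr":{"cu":[93,87,70,70,85],"kd":{"f":36,"jjp":54,"rte":50,"w":5},"pep":{"d":84,"lu":42,"xqz":86},"ua":{"cv":37,"hk":28,"yws":40}},"rf":[[73,80,73,37,53,90],{"gf":30,"xo":77},{"mb":9,"xs":79},[90,79]],"rl":[{"d":32,"ds":76,"el":95,"th":90,"zfk":89},[71,59,85],{"ht":75,"q":35,"wgr":60}],"xvk":[{"dsq":77,"o":31,"va":49,"yz":14},7]}
After op 11 (add /rf/1/xo 65): {"apr":{"cu":[93,87,70,70,85],"kd":{"f":36,"jjp":54,"rte":50,"w":5},"pep":{"d":84,"lu":42,"xqz":86},"ua":{"cv":37,"hk":28,"yws":40}},"rf":[[73,80,73,37,53,90],{"gf":30,"xo":65},{"mb":9,"xs":79},[90,79]],"rl":[{"d":32,"ds":76,"el":95,"th":90,"zfk":89},[71,59,85],{"ht":75,"q":35,"wgr":60}],"xvk":[{"dsq":77,"o":31,"va":49,"yz":14},7]}
After op 12 (replace /apr 20): {"apr":20,"rf":[[73,80,73,37,53,90],{"gf":30,"xo":65},{"mb":9,"xs":79},[90,79]],"rl":[{"d":32,"ds":76,"el":95,"th":90,"zfk":89},[71,59,85],{"ht":75,"q":35,"wgr":60}],"xvk":[{"dsq":77,"o":31,"va":49,"yz":14},7]}
After op 13 (add /rl/1 40): {"apr":20,"rf":[[73,80,73,37,53,90],{"gf":30,"xo":65},{"mb":9,"xs":79},[90,79]],"rl":[{"d":32,"ds":76,"el":95,"th":90,"zfk":89},40,[71,59,85],{"ht":75,"q":35,"wgr":60}],"xvk":[{"dsq":77,"o":31,"va":49,"yz":14},7]}
After op 14 (replace /rl/0/ds 33): {"apr":20,"rf":[[73,80,73,37,53,90],{"gf":30,"xo":65},{"mb":9,"xs":79},[90,79]],"rl":[{"d":32,"ds":33,"el":95,"th":90,"zfk":89},40,[71,59,85],{"ht":75,"q":35,"wgr":60}],"xvk":[{"dsq":77,"o":31,"va":49,"yz":14},7]}
After op 15 (replace /rf/0 50): {"apr":20,"rf":[50,{"gf":30,"xo":65},{"mb":9,"xs":79},[90,79]],"rl":[{"d":32,"ds":33,"el":95,"th":90,"zfk":89},40,[71,59,85],{"ht":75,"q":35,"wgr":60}],"xvk":[{"dsq":77,"o":31,"va":49,"yz":14},7]}
Size at path /rf: 4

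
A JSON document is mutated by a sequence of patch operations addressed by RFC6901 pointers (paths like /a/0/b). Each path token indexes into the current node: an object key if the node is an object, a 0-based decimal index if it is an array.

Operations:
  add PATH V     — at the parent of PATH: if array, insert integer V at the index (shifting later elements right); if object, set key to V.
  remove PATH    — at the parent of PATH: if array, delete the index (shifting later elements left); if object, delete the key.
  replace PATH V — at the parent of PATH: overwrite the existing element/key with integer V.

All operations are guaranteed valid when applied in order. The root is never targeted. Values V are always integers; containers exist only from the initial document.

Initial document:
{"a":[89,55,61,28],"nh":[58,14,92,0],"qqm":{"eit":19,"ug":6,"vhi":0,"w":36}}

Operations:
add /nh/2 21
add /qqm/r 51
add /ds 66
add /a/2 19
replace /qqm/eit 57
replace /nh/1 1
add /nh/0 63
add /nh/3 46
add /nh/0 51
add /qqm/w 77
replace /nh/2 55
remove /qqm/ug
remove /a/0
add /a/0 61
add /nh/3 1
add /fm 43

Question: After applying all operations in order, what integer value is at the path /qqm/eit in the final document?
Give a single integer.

Answer: 57

Derivation:
After op 1 (add /nh/2 21): {"a":[89,55,61,28],"nh":[58,14,21,92,0],"qqm":{"eit":19,"ug":6,"vhi":0,"w":36}}
After op 2 (add /qqm/r 51): {"a":[89,55,61,28],"nh":[58,14,21,92,0],"qqm":{"eit":19,"r":51,"ug":6,"vhi":0,"w":36}}
After op 3 (add /ds 66): {"a":[89,55,61,28],"ds":66,"nh":[58,14,21,92,0],"qqm":{"eit":19,"r":51,"ug":6,"vhi":0,"w":36}}
After op 4 (add /a/2 19): {"a":[89,55,19,61,28],"ds":66,"nh":[58,14,21,92,0],"qqm":{"eit":19,"r":51,"ug":6,"vhi":0,"w":36}}
After op 5 (replace /qqm/eit 57): {"a":[89,55,19,61,28],"ds":66,"nh":[58,14,21,92,0],"qqm":{"eit":57,"r":51,"ug":6,"vhi":0,"w":36}}
After op 6 (replace /nh/1 1): {"a":[89,55,19,61,28],"ds":66,"nh":[58,1,21,92,0],"qqm":{"eit":57,"r":51,"ug":6,"vhi":0,"w":36}}
After op 7 (add /nh/0 63): {"a":[89,55,19,61,28],"ds":66,"nh":[63,58,1,21,92,0],"qqm":{"eit":57,"r":51,"ug":6,"vhi":0,"w":36}}
After op 8 (add /nh/3 46): {"a":[89,55,19,61,28],"ds":66,"nh":[63,58,1,46,21,92,0],"qqm":{"eit":57,"r":51,"ug":6,"vhi":0,"w":36}}
After op 9 (add /nh/0 51): {"a":[89,55,19,61,28],"ds":66,"nh":[51,63,58,1,46,21,92,0],"qqm":{"eit":57,"r":51,"ug":6,"vhi":0,"w":36}}
After op 10 (add /qqm/w 77): {"a":[89,55,19,61,28],"ds":66,"nh":[51,63,58,1,46,21,92,0],"qqm":{"eit":57,"r":51,"ug":6,"vhi":0,"w":77}}
After op 11 (replace /nh/2 55): {"a":[89,55,19,61,28],"ds":66,"nh":[51,63,55,1,46,21,92,0],"qqm":{"eit":57,"r":51,"ug":6,"vhi":0,"w":77}}
After op 12 (remove /qqm/ug): {"a":[89,55,19,61,28],"ds":66,"nh":[51,63,55,1,46,21,92,0],"qqm":{"eit":57,"r":51,"vhi":0,"w":77}}
After op 13 (remove /a/0): {"a":[55,19,61,28],"ds":66,"nh":[51,63,55,1,46,21,92,0],"qqm":{"eit":57,"r":51,"vhi":0,"w":77}}
After op 14 (add /a/0 61): {"a":[61,55,19,61,28],"ds":66,"nh":[51,63,55,1,46,21,92,0],"qqm":{"eit":57,"r":51,"vhi":0,"w":77}}
After op 15 (add /nh/3 1): {"a":[61,55,19,61,28],"ds":66,"nh":[51,63,55,1,1,46,21,92,0],"qqm":{"eit":57,"r":51,"vhi":0,"w":77}}
After op 16 (add /fm 43): {"a":[61,55,19,61,28],"ds":66,"fm":43,"nh":[51,63,55,1,1,46,21,92,0],"qqm":{"eit":57,"r":51,"vhi":0,"w":77}}
Value at /qqm/eit: 57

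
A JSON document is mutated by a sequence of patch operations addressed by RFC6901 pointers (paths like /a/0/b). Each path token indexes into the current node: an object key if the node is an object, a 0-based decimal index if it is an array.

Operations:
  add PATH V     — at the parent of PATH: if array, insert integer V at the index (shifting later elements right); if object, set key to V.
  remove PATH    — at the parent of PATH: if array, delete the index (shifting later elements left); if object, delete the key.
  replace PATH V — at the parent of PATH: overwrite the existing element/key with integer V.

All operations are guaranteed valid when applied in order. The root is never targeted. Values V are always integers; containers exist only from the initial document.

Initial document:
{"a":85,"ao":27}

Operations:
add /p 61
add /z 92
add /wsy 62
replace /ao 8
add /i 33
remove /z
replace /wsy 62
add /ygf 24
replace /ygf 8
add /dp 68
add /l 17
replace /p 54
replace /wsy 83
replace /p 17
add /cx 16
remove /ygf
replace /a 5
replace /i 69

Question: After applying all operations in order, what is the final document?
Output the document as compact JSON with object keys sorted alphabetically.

Answer: {"a":5,"ao":8,"cx":16,"dp":68,"i":69,"l":17,"p":17,"wsy":83}

Derivation:
After op 1 (add /p 61): {"a":85,"ao":27,"p":61}
After op 2 (add /z 92): {"a":85,"ao":27,"p":61,"z":92}
After op 3 (add /wsy 62): {"a":85,"ao":27,"p":61,"wsy":62,"z":92}
After op 4 (replace /ao 8): {"a":85,"ao":8,"p":61,"wsy":62,"z":92}
After op 5 (add /i 33): {"a":85,"ao":8,"i":33,"p":61,"wsy":62,"z":92}
After op 6 (remove /z): {"a":85,"ao":8,"i":33,"p":61,"wsy":62}
After op 7 (replace /wsy 62): {"a":85,"ao":8,"i":33,"p":61,"wsy":62}
After op 8 (add /ygf 24): {"a":85,"ao":8,"i":33,"p":61,"wsy":62,"ygf":24}
After op 9 (replace /ygf 8): {"a":85,"ao":8,"i":33,"p":61,"wsy":62,"ygf":8}
After op 10 (add /dp 68): {"a":85,"ao":8,"dp":68,"i":33,"p":61,"wsy":62,"ygf":8}
After op 11 (add /l 17): {"a":85,"ao":8,"dp":68,"i":33,"l":17,"p":61,"wsy":62,"ygf":8}
After op 12 (replace /p 54): {"a":85,"ao":8,"dp":68,"i":33,"l":17,"p":54,"wsy":62,"ygf":8}
After op 13 (replace /wsy 83): {"a":85,"ao":8,"dp":68,"i":33,"l":17,"p":54,"wsy":83,"ygf":8}
After op 14 (replace /p 17): {"a":85,"ao":8,"dp":68,"i":33,"l":17,"p":17,"wsy":83,"ygf":8}
After op 15 (add /cx 16): {"a":85,"ao":8,"cx":16,"dp":68,"i":33,"l":17,"p":17,"wsy":83,"ygf":8}
After op 16 (remove /ygf): {"a":85,"ao":8,"cx":16,"dp":68,"i":33,"l":17,"p":17,"wsy":83}
After op 17 (replace /a 5): {"a":5,"ao":8,"cx":16,"dp":68,"i":33,"l":17,"p":17,"wsy":83}
After op 18 (replace /i 69): {"a":5,"ao":8,"cx":16,"dp":68,"i":69,"l":17,"p":17,"wsy":83}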